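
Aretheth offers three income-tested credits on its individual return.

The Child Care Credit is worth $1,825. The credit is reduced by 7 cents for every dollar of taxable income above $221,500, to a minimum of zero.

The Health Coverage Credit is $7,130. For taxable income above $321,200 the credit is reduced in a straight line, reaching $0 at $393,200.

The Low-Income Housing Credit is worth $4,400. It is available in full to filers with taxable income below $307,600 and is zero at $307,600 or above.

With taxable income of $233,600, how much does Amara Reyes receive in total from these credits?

Child Care Credit: 7% of the $12,100 excess over $221,500 is $847; credit = $1,825 − $847 = $978.
Health Coverage Credit: $233,600 is at or below the $321,200 threshold, so the full $7,130 applies.
Low-Income Housing Credit: $233,600 is below the $307,600 cutoff, so the full $4,400 applies.
Total: $978 + $7,130 + $4,400 = $12,508.

$12,508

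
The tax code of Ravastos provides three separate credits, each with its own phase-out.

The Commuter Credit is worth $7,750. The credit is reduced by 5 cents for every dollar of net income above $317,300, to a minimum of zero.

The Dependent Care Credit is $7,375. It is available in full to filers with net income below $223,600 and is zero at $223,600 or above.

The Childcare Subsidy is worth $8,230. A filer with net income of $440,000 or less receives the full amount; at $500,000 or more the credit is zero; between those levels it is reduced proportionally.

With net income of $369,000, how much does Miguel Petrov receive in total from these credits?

Commuter Credit: 5% of the $51,700 excess over $317,300 is $2,585; credit = $7,750 − $2,585 = $5,165.
Dependent Care Credit: $369,000 meets or exceeds the $223,600 cutoff, so the credit is $0.
Childcare Subsidy: $369,000 is at or below the $440,000 threshold, so the full $8,230 applies.
Total: $5,165 + $0 + $8,230 = $13,395.

$13,395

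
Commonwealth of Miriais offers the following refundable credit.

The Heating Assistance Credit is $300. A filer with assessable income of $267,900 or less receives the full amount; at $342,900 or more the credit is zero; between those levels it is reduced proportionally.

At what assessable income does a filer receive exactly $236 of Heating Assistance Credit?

$236 is 236/300 of the full $300, so 64/300 of the $75,000 range has been used: income = $267,900 + $75,000 × 64/300 = $283,900.

$283,900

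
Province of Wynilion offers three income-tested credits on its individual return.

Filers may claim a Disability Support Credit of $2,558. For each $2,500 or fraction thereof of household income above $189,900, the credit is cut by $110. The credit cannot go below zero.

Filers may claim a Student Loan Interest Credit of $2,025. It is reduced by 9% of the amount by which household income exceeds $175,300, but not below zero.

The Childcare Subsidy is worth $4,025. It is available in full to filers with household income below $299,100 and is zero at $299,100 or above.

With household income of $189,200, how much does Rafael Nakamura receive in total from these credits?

Disability Support Credit: $189,200 is at or below the $189,900 threshold, so the full $2,558 applies.
Student Loan Interest Credit: 9% of the $13,900 excess over $175,300 is $1,251; credit = $2,025 − $1,251 = $774.
Childcare Subsidy: $189,200 is below the $299,100 cutoff, so the full $4,025 applies.
Total: $2,558 + $774 + $4,025 = $7,357.

$7,357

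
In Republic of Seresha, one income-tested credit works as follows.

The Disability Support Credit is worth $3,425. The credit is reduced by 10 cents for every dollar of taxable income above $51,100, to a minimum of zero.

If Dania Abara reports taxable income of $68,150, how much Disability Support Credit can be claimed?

$1,720

Disability Support Credit: 10% of the $17,050 excess over $51,100 is $1,705; credit = $3,425 − $1,705 = $1,720.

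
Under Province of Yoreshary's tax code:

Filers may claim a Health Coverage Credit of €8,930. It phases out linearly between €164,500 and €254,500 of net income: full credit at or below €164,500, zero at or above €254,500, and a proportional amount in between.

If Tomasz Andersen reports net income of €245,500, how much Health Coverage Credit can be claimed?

Health Coverage Credit: €245,500 is €81,000 into a €90,000 phase-out range, leaving 9,000/90,000 of the credit: €8,930 × 9,000/90,000 = €893.

€893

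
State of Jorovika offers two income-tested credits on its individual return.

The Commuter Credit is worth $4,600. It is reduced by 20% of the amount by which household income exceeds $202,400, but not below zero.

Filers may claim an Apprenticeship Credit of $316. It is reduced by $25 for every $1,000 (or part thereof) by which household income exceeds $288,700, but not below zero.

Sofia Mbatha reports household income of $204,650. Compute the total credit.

Commuter Credit: 20% of the $2,250 excess over $202,400 is $450; credit = $4,600 − $450 = $4,150.
Apprenticeship Credit: $204,650 is at or below the $288,700 threshold, so the full $316 applies.
Total: $4,150 + $316 = $4,466.

$4,466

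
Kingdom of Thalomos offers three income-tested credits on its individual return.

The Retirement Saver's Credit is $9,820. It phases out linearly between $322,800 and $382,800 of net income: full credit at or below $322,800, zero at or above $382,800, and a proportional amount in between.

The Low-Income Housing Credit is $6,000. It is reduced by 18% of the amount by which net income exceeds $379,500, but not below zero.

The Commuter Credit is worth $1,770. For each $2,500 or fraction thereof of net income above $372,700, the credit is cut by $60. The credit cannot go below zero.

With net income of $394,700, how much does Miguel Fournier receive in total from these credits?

Retirement Saver's Credit: $394,700 is at or above $382,800, so the credit is $0.
Low-Income Housing Credit: 18% of the $15,200 excess over $379,500 is $2,736; credit = $6,000 − $2,736 = $3,264.
Commuter Credit: income exceeds $372,700 by $22,000, which is 9 full-or-partial $2,500 increments; reduction = 9 × $60 = $540, leaving $1,230.
Total: $0 + $3,264 + $1,230 = $4,494.

$4,494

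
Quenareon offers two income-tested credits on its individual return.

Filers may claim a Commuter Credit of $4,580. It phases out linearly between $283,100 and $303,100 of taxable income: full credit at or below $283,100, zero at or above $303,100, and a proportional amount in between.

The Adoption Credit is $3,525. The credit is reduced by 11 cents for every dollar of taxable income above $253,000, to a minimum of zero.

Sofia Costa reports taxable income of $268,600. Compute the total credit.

$6,389

Commuter Credit: $268,600 is at or below the $283,100 threshold, so the full $4,580 applies.
Adoption Credit: 11% of the $15,600 excess over $253,000 is $1,716; credit = $3,525 − $1,716 = $1,809.
Total: $4,580 + $1,809 = $6,389.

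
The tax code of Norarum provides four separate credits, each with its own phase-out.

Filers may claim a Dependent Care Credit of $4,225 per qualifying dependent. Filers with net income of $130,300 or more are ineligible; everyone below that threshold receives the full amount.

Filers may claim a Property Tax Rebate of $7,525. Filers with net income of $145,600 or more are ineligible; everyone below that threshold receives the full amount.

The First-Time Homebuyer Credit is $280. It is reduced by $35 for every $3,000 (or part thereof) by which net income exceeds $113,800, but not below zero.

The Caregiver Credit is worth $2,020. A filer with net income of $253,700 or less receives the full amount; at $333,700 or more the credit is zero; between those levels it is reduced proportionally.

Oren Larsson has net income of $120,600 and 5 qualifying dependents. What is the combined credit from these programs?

Dependent Care Credit: base = 5 × $4,225 = $21,125. $120,600 is below the $130,300 cutoff, so the full $21,125 applies.
Property Tax Rebate: $120,600 is below the $145,600 cutoff, so the full $7,525 applies.
First-Time Homebuyer Credit: income exceeds $113,800 by $6,800, which is 3 full-or-partial $3,000 increments; reduction = 3 × $35 = $105, leaving $175.
Caregiver Credit: $120,600 is at or below the $253,700 threshold, so the full $2,020 applies.
Total: $21,125 + $7,525 + $175 + $2,020 = $30,845.

$30,845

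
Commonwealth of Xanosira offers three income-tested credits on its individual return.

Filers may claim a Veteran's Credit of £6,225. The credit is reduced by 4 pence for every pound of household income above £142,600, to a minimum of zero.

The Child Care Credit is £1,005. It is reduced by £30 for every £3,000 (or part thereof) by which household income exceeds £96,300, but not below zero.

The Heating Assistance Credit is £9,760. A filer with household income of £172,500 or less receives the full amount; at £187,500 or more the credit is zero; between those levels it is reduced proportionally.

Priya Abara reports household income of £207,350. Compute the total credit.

Veteran's Credit: 4% of the £64,750 excess over £142,600 is £2,590; credit = £6,225 − £2,590 = £3,635.
Child Care Credit: income exceeds £96,300 by £111,050 → 38 increments × £30 = £1,140 ≥ base, so the credit is £0.
Heating Assistance Credit: £207,350 is at or above £187,500, so the credit is £0.
Total: £3,635 + £0 + £0 = £3,635.

£3,635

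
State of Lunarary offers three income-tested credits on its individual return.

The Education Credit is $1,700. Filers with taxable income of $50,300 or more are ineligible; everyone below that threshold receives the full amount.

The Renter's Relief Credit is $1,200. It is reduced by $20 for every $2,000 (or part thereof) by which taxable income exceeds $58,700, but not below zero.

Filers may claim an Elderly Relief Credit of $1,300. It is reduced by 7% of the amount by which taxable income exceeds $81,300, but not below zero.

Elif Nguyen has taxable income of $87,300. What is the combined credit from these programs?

$1,780

Education Credit: $87,300 meets or exceeds the $50,300 cutoff, so the credit is $0.
Renter's Relief Credit: income exceeds $58,700 by $28,600, which is 15 full-or-partial $2,000 increments; reduction = 15 × $20 = $300, leaving $900.
Elderly Relief Credit: 7% of the $6,000 excess over $81,300 is $420; credit = $1,300 − $420 = $880.
Total: $0 + $900 + $880 = $1,780.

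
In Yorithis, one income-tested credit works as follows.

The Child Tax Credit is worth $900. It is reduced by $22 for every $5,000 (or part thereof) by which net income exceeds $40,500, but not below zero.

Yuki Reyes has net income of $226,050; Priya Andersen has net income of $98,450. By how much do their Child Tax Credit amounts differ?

$572

Yuki ($226,050): Child Tax Credit: income exceeds $40,500 by $185,550, which is 38 full-or-partial $5,000 increments; reduction = 38 × $22 = $836, leaving $64.
Priya ($98,450): Child Tax Credit: income exceeds $40,500 by $57,950, which is 12 full-or-partial $5,000 increments; reduction = 12 × $22 = $264, leaving $636.
Difference: |$64 − $636| = $572.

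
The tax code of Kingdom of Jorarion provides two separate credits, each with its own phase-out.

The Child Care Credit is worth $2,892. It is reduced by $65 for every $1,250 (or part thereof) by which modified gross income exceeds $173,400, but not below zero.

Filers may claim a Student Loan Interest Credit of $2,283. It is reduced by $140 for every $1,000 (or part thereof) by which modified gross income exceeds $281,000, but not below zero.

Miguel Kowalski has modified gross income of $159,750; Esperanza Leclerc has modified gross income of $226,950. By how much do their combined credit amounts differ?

Miguel ($159,750): Child Care Credit: $159,750 is at or below the $173,400 threshold, so the full $2,892 applies. Student Loan Interest Credit: $159,750 is at or below the $281,000 threshold, so the full $2,283 applies. total $2,892 + $2,283 = $5,175
Esperanza ($226,950): Child Care Credit: income exceeds $173,400 by $53,550, which is 43 full-or-partial $1,250 increments; reduction = 43 × $65 = $2,795, leaving $97. Student Loan Interest Credit: $226,950 is at or below the $281,000 threshold, so the full $2,283 applies. total $97 + $2,283 = $2,380
Difference: |$5,175 − $2,380| = $2,795.

$2,795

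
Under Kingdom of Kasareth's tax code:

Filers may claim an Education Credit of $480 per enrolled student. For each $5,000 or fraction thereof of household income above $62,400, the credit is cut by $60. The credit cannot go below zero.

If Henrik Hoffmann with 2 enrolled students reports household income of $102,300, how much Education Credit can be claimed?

Education Credit: base = 2 × $480 = $960. income exceeds $62,400 by $39,900, which is 8 full-or-partial $5,000 increments; reduction = 8 × $60 = $480, leaving $480.

$480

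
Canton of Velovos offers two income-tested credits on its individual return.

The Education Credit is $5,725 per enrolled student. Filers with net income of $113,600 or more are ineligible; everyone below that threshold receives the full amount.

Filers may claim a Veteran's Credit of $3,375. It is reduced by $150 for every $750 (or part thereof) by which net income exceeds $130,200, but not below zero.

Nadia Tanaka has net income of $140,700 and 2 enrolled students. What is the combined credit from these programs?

$1,275

Education Credit: base = 2 × $5,725 = $11,450. $140,700 meets or exceeds the $113,600 cutoff, so the credit is $0.
Veteran's Credit: income exceeds $130,200 by $10,500, which is 14 full-or-partial $750 increments; reduction = 14 × $150 = $2,100, leaving $1,275.
Total: $0 + $1,275 = $1,275.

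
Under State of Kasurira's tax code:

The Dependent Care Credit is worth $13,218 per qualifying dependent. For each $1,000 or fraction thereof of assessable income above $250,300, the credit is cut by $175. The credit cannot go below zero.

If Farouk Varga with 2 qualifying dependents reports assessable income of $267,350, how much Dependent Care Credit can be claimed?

Dependent Care Credit: base = 2 × $13,218 = $26,436. income exceeds $250,300 by $17,050, which is 18 full-or-partial $1,000 increments; reduction = 18 × $175 = $3,150, leaving $23,286.

$23,286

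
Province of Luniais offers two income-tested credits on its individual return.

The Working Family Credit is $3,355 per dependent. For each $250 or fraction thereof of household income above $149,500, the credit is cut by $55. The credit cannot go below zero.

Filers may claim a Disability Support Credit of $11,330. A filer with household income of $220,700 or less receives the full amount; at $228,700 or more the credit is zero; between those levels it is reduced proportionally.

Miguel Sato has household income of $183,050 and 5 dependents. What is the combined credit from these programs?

$20,680

Working Family Credit: base = 5 × $3,355 = $16,775. income exceeds $149,500 by $33,550, which is 135 full-or-partial $250 increments; reduction = 135 × $55 = $7,425, leaving $9,350.
Disability Support Credit: $183,050 is at or below the $220,700 threshold, so the full $11,330 applies.
Total: $9,350 + $11,330 = $20,680.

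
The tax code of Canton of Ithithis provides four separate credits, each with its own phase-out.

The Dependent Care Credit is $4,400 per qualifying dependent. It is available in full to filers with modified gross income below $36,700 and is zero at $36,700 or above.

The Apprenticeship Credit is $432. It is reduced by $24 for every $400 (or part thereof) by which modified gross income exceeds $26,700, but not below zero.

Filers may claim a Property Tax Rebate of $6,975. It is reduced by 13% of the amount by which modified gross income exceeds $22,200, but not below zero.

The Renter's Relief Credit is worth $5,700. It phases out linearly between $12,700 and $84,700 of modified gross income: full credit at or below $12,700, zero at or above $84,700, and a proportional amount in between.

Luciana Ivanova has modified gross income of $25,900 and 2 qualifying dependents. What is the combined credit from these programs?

$20,381

Dependent Care Credit: base = 2 × $4,400 = $8,800. $25,900 is below the $36,700 cutoff, so the full $8,800 applies.
Apprenticeship Credit: $25,900 is at or below the $26,700 threshold, so the full $432 applies.
Property Tax Rebate: 13% of the $3,700 excess over $22,200 is $481; credit = $6,975 − $481 = $6,494.
Renter's Relief Credit: $25,900 is $13,200 into a $72,000 phase-out range, leaving 58,800/72,000 of the credit: $5,700 × 58,800/72,000 = $4,655.
Total: $8,800 + $432 + $6,494 + $4,655 = $20,381.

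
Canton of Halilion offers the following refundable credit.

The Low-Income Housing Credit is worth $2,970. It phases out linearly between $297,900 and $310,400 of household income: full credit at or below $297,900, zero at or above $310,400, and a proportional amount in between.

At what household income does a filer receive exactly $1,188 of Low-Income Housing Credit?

$305,400

$1,188 is 1,188/2,970 of the full $2,970, so 1,782/2,970 of the $12,500 range has been used: income = $297,900 + $12,500 × 1,782/2,970 = $305,400.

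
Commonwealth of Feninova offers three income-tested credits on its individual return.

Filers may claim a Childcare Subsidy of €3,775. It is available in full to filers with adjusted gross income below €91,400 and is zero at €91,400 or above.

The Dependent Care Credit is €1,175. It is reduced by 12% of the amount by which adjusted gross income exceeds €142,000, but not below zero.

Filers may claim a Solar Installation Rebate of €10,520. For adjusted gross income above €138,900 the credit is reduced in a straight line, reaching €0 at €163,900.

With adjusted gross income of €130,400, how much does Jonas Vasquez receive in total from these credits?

Childcare Subsidy: €130,400 meets or exceeds the €91,400 cutoff, so the credit is €0.
Dependent Care Credit: €130,400 is at or below the €142,000 threshold, so the full €1,175 applies.
Solar Installation Rebate: €130,400 is at or below the €138,900 threshold, so the full €10,520 applies.
Total: €0 + €1,175 + €10,520 = €11,695.

€11,695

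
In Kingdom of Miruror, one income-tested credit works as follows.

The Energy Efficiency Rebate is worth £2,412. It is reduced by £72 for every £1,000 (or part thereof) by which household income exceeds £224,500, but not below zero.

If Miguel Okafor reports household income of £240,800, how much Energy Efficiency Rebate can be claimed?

£1,188

Energy Efficiency Rebate: income exceeds £224,500 by £16,300, which is 17 full-or-partial £1,000 increments; reduction = 17 × £72 = £1,224, leaving £1,188.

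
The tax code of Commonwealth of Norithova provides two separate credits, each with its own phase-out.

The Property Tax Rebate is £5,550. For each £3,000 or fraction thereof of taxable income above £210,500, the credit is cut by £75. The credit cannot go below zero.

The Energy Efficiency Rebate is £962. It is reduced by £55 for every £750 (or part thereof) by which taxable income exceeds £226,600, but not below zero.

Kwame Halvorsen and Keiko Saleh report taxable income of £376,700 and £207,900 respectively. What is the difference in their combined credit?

Kwame (£376,700): Property Tax Rebate: income exceeds £210,500 by £166,200, which is 56 full-or-partial £3,000 increments; reduction = 56 × £75 = £4,200, leaving £1,350. Energy Efficiency Rebate: income exceeds £226,600 by £150,100 → 201 increments × £55 = £11,055 ≥ base, so the credit is £0. total £1,350 + £0 = £1,350
Keiko (£207,900): Property Tax Rebate: £207,900 is at or below the £210,500 threshold, so the full £5,550 applies. Energy Efficiency Rebate: £207,900 is at or below the £226,600 threshold, so the full £962 applies. total £5,550 + £962 = £6,512
Difference: |£1,350 − £6,512| = £5,162.

£5,162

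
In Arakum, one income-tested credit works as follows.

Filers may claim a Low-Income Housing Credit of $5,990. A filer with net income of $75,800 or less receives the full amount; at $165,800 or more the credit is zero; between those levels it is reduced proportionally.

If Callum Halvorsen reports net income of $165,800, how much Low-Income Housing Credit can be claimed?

Low-Income Housing Credit: $165,800 is at or above $165,800, so the credit is $0.

$0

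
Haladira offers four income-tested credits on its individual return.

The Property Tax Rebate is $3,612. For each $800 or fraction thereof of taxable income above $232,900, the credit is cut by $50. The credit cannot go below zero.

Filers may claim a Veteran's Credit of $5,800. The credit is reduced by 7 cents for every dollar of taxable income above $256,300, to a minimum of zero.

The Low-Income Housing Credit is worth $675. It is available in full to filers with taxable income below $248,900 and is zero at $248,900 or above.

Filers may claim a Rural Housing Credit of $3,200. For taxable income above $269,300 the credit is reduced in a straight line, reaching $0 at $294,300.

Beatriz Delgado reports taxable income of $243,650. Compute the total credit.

$12,587

Property Tax Rebate: income exceeds $232,900 by $10,750, which is 14 full-or-partial $800 increments; reduction = 14 × $50 = $700, leaving $2,912.
Veteran's Credit: $243,650 is at or below the $256,300 threshold, so the full $5,800 applies.
Low-Income Housing Credit: $243,650 is below the $248,900 cutoff, so the full $675 applies.
Rural Housing Credit: $243,650 is at or below the $269,300 threshold, so the full $3,200 applies.
Total: $2,912 + $5,800 + $675 + $3,200 = $12,587.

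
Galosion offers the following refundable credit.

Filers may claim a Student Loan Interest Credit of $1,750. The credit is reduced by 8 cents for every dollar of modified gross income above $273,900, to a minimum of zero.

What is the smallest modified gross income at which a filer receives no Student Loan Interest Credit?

The credit falls by 8% of each dollar above $273,900, so it reaches zero when the excess is $1,750 / 8% = $21,875: income = $273,900 + $21,875 = $295,775.

$295,775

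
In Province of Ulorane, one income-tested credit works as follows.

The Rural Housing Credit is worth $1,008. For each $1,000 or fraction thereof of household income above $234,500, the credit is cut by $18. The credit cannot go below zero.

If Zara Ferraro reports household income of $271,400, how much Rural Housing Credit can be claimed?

Rural Housing Credit: income exceeds $234,500 by $36,900, which is 37 full-or-partial $1,000 increments; reduction = 37 × $18 = $666, leaving $342.

$342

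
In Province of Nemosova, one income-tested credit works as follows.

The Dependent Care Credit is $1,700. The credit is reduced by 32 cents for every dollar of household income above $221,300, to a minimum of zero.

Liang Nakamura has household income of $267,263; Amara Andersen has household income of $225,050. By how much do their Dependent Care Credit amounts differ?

$500

Liang ($267,263): Dependent Care Credit: 32% of the $45,963 excess over $221,300 is $14,708.16 ≥ base, so the credit is $0.
Amara ($225,050): Dependent Care Credit: 32% of the $3,750 excess over $221,300 is $1,200; credit = $1,700 − $1,200 = $500.
Difference: |$0 − $500| = $500.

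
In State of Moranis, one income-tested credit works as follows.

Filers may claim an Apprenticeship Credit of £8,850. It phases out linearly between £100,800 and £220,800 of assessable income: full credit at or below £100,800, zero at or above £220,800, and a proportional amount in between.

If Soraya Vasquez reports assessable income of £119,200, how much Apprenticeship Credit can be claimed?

£7,493

Apprenticeship Credit: £119,200 is £18,400 into a £120,000 phase-out range, leaving 101,600/120,000 of the credit: £8,850 × 101,600/120,000 = £7,493.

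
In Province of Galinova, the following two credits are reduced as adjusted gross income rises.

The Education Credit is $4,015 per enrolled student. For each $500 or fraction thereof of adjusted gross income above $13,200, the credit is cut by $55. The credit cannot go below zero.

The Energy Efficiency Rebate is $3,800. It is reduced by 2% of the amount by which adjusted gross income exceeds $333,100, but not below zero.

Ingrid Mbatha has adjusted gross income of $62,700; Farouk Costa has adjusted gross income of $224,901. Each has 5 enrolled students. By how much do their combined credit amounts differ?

$14,630

Ingrid ($62,700): Education Credit: base = 5 × $4,015 = $20,075. income exceeds $13,200 by $49,500, which is 99 full-or-partial $500 increments; reduction = 99 × $55 = $5,445, leaving $14,630. Energy Efficiency Rebate: $62,700 is at or below the $333,100 threshold, so the full $3,800 applies. total $14,630 + $3,800 = $18,430
Farouk ($224,901): Education Credit: base = 5 × $4,015 = $20,075. income exceeds $13,200 by $211,701 → 424 increments × $55 = $23,320 ≥ base, so the credit is $0. Energy Efficiency Rebate: $224,901 is at or below the $333,100 threshold, so the full $3,800 applies. total $0 + $3,800 = $3,800
Difference: |$18,430 − $3,800| = $14,630.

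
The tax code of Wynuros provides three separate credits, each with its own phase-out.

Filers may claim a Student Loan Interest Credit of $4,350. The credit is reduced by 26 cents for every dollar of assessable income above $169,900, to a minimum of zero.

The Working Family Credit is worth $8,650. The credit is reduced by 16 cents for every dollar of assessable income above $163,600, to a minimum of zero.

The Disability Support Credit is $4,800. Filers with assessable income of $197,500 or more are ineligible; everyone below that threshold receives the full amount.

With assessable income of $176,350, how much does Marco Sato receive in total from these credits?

$14,083

Student Loan Interest Credit: 26% of the $6,450 excess over $169,900 is $1,677; credit = $4,350 − $1,677 = $2,673.
Working Family Credit: 16% of the $12,750 excess over $163,600 is $2,040; credit = $8,650 − $2,040 = $6,610.
Disability Support Credit: $176,350 is below the $197,500 cutoff, so the full $4,800 applies.
Total: $2,673 + $6,610 + $4,800 = $14,083.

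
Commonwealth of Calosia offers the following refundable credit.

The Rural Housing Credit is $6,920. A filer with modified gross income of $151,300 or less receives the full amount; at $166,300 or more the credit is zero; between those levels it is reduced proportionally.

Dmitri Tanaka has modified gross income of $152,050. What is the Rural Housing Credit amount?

Rural Housing Credit: $152,050 is $750 into a $15,000 phase-out range, leaving 14,250/15,000 of the credit: $6,920 × 14,250/15,000 = $6,574.

$6,574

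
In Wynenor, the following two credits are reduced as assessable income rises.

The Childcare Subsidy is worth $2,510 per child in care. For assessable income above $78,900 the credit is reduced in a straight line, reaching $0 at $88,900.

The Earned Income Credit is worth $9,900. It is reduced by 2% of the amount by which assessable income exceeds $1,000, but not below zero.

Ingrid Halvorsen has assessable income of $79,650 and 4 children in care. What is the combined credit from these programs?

Childcare Subsidy: base = 4 × $2,510 = $10,040. $79,650 is $750 into a $10,000 phase-out range, leaving 9,250/10,000 of the credit: $10,040 × 9,250/10,000 = $9,287.
Earned Income Credit: 2% of the $78,650 excess over $1,000 is $1,573; credit = $9,900 − $1,573 = $8,327.
Total: $9,287 + $8,327 = $17,614.

$17,614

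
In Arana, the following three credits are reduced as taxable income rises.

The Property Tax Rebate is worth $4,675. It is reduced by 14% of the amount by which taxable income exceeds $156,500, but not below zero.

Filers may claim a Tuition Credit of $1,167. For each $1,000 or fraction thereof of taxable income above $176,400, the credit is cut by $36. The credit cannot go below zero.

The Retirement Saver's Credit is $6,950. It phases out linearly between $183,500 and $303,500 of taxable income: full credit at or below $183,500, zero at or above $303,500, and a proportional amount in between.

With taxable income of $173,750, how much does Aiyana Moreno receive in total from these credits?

$10,377

Property Tax Rebate: 14% of the $17,250 excess over $156,500 is $2,415; credit = $4,675 − $2,415 = $2,260.
Tuition Credit: $173,750 is at or below the $176,400 threshold, so the full $1,167 applies.
Retirement Saver's Credit: $173,750 is at or below the $183,500 threshold, so the full $6,950 applies.
Total: $2,260 + $1,167 + $6,950 = $10,377.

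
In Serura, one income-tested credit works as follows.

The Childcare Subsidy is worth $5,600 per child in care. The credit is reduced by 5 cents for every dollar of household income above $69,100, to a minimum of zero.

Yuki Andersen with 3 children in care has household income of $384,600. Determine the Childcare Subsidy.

$1,025

Childcare Subsidy: base = 3 × $5,600 = $16,800. 5% of the $315,500 excess over $69,100 is $15,775; credit = $16,800 − $15,775 = $1,025.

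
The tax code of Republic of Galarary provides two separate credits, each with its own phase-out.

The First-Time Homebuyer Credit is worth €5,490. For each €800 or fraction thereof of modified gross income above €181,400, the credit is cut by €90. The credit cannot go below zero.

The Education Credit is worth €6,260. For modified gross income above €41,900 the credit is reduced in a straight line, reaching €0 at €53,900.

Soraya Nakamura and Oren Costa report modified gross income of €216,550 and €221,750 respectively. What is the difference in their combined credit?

€630

Soraya (€216,550): First-Time Homebuyer Credit: income exceeds €181,400 by €35,150, which is 44 full-or-partial €800 increments; reduction = 44 × €90 = €3,960, leaving €1,530. Education Credit: €216,550 is at or above €53,900, so the credit is €0. total €1,530 + €0 = €1,530
Oren (€221,750): First-Time Homebuyer Credit: income exceeds €181,400 by €40,350, which is 51 full-or-partial €800 increments; reduction = 51 × €90 = €4,590, leaving €900. Education Credit: €221,750 is at or above €53,900, so the credit is €0. total €900 + €0 = €900
Difference: |€1,530 − €900| = €630.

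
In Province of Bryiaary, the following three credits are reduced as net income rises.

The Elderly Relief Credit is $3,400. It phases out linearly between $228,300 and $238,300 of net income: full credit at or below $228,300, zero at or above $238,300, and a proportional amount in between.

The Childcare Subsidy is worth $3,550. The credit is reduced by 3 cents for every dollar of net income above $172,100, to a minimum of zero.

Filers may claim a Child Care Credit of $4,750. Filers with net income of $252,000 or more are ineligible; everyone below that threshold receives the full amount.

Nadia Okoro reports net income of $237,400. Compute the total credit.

Elderly Relief Credit: $237,400 is $9,100 into a $10,000 phase-out range, leaving 900/10,000 of the credit: $3,400 × 900/10,000 = $306.
Childcare Subsidy: 3% of the $65,300 excess over $172,100 is $1,959; credit = $3,550 − $1,959 = $1,591.
Child Care Credit: $237,400 is below the $252,000 cutoff, so the full $4,750 applies.
Total: $306 + $1,591 + $4,750 = $6,647.

$6,647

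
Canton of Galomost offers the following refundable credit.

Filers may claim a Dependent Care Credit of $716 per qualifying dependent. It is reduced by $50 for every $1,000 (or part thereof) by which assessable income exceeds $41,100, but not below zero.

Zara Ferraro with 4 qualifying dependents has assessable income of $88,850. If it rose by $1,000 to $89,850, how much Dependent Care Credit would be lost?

$50

At $88,850 — base = 4 × $716 = $2,864. income exceeds $41,100 by $47,750, which is 48 full-or-partial $1,000 increments; reduction = 48 × $50 = $2,400, leaving $464.
At $89,850 — base = 4 × $716 = $2,864. income exceeds $41,100 by $48,750, which is 49 full-or-partial $1,000 increments; reduction = 49 × $50 = $2,450, leaving $414.
Lost: $464 − $414 = $50.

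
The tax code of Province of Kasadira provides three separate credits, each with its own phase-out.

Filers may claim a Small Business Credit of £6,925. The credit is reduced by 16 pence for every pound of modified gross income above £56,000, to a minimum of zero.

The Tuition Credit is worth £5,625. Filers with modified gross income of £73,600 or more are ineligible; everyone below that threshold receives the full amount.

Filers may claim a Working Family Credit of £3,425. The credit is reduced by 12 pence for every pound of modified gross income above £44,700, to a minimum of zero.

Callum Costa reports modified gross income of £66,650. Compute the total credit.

£11,637

Small Business Credit: 16% of the £10,650 excess over £56,000 is £1,704; credit = £6,925 − £1,704 = £5,221.
Tuition Credit: £66,650 is below the £73,600 cutoff, so the full £5,625 applies.
Working Family Credit: 12% of the £21,950 excess over £44,700 is £2,634; credit = £3,425 − £2,634 = £791.
Total: £5,221 + £5,625 + £791 = £11,637.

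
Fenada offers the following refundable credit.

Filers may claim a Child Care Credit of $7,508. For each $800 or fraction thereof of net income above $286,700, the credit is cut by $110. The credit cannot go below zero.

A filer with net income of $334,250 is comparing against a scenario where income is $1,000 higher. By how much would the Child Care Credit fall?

At $334,250 — income exceeds $286,700 by $47,550, which is 60 full-or-partial $800 increments; reduction = 60 × $110 = $6,600, leaving $908.
At $335,250 — income exceeds $286,700 by $48,550, which is 61 full-or-partial $800 increments; reduction = 61 × $110 = $6,710, leaving $798.
Lost: $908 − $798 = $110.

$110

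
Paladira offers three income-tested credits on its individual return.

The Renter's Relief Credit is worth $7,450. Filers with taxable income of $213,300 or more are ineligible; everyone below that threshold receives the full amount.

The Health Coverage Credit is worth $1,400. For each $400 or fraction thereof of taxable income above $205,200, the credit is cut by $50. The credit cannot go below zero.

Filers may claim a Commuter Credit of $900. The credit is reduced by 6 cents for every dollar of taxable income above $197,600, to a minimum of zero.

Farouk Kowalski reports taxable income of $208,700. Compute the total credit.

Renter's Relief Credit: $208,700 is below the $213,300 cutoff, so the full $7,450 applies.
Health Coverage Credit: income exceeds $205,200 by $3,500, which is 9 full-or-partial $400 increments; reduction = 9 × $50 = $450, leaving $950.
Commuter Credit: 6% of the $11,100 excess over $197,600 is $666; credit = $900 − $666 = $234.
Total: $7,450 + $950 + $234 = $8,634.

$8,634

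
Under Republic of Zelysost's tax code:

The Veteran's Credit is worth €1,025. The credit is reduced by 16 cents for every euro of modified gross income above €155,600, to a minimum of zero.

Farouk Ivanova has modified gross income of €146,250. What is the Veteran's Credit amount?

€1,025

Veteran's Credit: €146,250 is at or below the €155,600 threshold, so the full €1,025 applies.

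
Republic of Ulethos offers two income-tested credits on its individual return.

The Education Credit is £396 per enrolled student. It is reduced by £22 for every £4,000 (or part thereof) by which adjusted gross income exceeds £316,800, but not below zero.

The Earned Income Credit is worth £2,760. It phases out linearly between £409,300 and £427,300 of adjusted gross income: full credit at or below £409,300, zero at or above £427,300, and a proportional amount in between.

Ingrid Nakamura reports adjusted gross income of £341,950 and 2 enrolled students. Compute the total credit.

£3,398

Education Credit: base = 2 × £396 = £792. income exceeds £316,800 by £25,150, which is 7 full-or-partial £4,000 increments; reduction = 7 × £22 = £154, leaving £638.
Earned Income Credit: £341,950 is at or below the £409,300 threshold, so the full £2,760 applies.
Total: £638 + £2,760 = £3,398.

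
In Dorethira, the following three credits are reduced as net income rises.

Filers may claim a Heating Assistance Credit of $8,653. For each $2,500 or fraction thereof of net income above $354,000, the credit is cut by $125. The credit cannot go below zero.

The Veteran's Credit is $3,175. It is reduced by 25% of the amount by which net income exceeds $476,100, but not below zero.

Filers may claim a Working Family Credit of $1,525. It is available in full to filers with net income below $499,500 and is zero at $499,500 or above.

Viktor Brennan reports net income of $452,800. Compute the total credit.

$8,353

Heating Assistance Credit: income exceeds $354,000 by $98,800, which is 40 full-or-partial $2,500 increments; reduction = 40 × $125 = $5,000, leaving $3,653.
Veteran's Credit: $452,800 is at or below the $476,100 threshold, so the full $3,175 applies.
Working Family Credit: $452,800 is below the $499,500 cutoff, so the full $1,525 applies.
Total: $3,653 + $3,175 + $1,525 = $8,353.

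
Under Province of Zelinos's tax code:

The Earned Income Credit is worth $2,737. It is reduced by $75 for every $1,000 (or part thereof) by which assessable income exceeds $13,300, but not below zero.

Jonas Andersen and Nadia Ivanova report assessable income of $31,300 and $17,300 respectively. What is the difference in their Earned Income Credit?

$1,050

Jonas ($31,300): Earned Income Credit: income exceeds $13,300 by $18,000, which is 18 full-or-partial $1,000 increments; reduction = 18 × $75 = $1,350, leaving $1,387.
Nadia ($17,300): Earned Income Credit: income exceeds $13,300 by $4,000, which is 4 full-or-partial $1,000 increments; reduction = 4 × $75 = $300, leaving $2,437.
Difference: |$1,387 − $2,437| = $1,050.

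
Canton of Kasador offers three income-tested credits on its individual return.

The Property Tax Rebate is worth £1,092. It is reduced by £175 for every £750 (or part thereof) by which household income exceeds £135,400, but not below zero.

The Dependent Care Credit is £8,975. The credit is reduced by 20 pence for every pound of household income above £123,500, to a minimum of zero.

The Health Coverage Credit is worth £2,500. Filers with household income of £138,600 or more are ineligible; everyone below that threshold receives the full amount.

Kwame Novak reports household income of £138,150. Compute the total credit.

Property Tax Rebate: income exceeds £135,400 by £2,750, which is 4 full-or-partial £750 increments; reduction = 4 × £175 = £700, leaving £392.
Dependent Care Credit: 20% of the £14,650 excess over £123,500 is £2,930; credit = £8,975 − £2,930 = £6,045.
Health Coverage Credit: £138,150 is below the £138,600 cutoff, so the full £2,500 applies.
Total: £392 + £6,045 + £2,500 = £8,937.

£8,937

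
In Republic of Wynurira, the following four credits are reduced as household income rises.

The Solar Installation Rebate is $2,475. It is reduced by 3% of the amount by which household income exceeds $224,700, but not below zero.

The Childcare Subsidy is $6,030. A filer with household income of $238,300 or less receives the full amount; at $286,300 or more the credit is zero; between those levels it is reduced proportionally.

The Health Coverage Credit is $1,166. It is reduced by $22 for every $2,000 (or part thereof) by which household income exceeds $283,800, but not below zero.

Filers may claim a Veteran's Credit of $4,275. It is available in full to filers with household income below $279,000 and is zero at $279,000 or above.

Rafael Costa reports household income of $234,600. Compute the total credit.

Solar Installation Rebate: 3% of the $9,900 excess over $224,700 is $297; credit = $2,475 − $297 = $2,178.
Childcare Subsidy: $234,600 is at or below the $238,300 threshold, so the full $6,030 applies.
Health Coverage Credit: $234,600 is at or below the $283,800 threshold, so the full $1,166 applies.
Veteran's Credit: $234,600 is below the $279,000 cutoff, so the full $4,275 applies.
Total: $2,178 + $6,030 + $1,166 + $4,275 = $13,649.

$13,649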